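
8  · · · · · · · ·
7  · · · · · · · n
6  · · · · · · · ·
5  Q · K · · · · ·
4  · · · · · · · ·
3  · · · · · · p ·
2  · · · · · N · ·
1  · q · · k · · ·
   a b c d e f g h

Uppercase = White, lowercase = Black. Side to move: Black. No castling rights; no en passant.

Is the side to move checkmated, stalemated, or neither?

neither

Black to move; black king on e1.
In check: yes, from the white queen on a5.
Legal moves for Black: Kxf2, Ke2, Kf1, Qb4+.
Black is in check but has 4 legal moves → neither.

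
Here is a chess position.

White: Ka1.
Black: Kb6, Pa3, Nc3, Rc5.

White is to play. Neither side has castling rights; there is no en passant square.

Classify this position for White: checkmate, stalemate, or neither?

stalemate

White to move; white king on a1.
In check: no.
King squares — b1: attacked by Nc3; a2: attacked by Nc3; b2: attacked by Pa3.
Legal moves for White: none.
Not in check and no legal moves → stalemate.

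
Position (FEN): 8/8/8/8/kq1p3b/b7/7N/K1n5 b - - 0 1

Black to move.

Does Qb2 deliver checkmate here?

After Qb2: white king on a1; in check: yes, from the black queen on b2.
King squares — b1: attacked by Qb2; a2: attacked by Nc1; b2: attacked by Ba3.
White has no legal moves → checkmate.

yes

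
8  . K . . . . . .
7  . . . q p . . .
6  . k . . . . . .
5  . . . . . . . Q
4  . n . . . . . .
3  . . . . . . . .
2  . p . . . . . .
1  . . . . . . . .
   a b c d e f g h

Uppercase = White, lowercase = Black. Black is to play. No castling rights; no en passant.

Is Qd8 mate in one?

yes

After Qd8: white king on b8; in check: yes, from the black queen on d8.
King squares — a7: attacked by Kb6; b7: attacked by Kb6; c7: attacked by Kb6; a8: attacked by Qd8; c8: attacked by Qd8.
White has no legal moves → checkmate.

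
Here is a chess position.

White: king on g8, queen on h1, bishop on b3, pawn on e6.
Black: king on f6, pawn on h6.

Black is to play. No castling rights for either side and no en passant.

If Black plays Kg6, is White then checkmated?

After Kg6: white king on g8; in check: no.
White is not in check, so this cannot be checkmate.

no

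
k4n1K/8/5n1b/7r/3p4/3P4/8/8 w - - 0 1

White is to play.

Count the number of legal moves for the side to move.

White to move; king on h8.
In check: no.
Legal moves: none.
Count: 0.

0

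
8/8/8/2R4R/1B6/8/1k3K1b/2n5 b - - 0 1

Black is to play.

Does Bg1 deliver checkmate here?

no

After Bg1: white king on f2; in check: yes, from the black bishop on g1.
White has 6 legal replies: Kg3, Kf3, Kg2, Kxg1, Kf1, Ke1.
In check but a legal move exists → not checkmate.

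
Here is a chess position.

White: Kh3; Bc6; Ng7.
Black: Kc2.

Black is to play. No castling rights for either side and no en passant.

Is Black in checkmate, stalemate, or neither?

neither

Black to move; black king on c2.
In check: no.
Legal moves for Black: Kd3, Kc3, Kb3, Kd2, Kb2, Kd1, Kc1, Kb1.
Black has 8 legal moves and is not in check → neither.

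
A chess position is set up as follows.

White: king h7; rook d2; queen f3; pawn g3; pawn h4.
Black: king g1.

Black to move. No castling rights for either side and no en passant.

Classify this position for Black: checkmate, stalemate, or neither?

Black to move; black king on g1.
In check: no.
King squares — f1: attacked by Qf3; h1: attacked by Qf3; f2: attacked by Rd2; g2: attacked by Rd2; h2: attacked by Rd2.
Legal moves for Black: none.
Not in check and no legal moves → stalemate.

stalemate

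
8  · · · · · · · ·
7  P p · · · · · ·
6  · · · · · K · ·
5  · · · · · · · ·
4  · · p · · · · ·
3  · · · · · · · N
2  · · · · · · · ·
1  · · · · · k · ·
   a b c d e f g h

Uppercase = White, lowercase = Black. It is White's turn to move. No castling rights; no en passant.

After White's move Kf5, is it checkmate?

no

After Kf5: black king on f1; in check: no.
Black is not in check, so this cannot be checkmate.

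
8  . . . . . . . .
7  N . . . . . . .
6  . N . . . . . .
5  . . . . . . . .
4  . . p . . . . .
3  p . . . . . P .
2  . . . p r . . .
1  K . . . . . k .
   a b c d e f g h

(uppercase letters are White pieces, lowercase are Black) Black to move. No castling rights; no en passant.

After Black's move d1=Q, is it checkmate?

After d1=Q: white king on a1; in check: yes, from the black queen on d1.
King squares — b1: attacked by Qd1; a2: attacked by Re2; b2: attacked by Re2.
White has no legal moves → checkmate.

yes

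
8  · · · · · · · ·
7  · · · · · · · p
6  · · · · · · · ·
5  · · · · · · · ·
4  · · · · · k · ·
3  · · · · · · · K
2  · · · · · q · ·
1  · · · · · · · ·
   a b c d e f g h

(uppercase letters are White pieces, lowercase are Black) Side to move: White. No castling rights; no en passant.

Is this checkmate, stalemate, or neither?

stalemate

White to move; white king on h3.
In check: no.
King squares — g2: attacked by Qf2; h2: attacked by Qf2; g3: attacked by Qf2; g4: attacked by Kf4; h4: attacked by Qf2.
Legal moves for White: none.
Not in check and no legal moves → stalemate.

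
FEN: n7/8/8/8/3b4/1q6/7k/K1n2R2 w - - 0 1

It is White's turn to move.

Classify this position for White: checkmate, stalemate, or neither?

White to move; white king on a1.
In check: yes, from the black bishop on d4.
King squares — b1: attacked by Qb3; a2: attacked by Nc1; b2: attacked by Qb3.
Legal moves for White: none.
In check with no legal moves → checkmate.

checkmate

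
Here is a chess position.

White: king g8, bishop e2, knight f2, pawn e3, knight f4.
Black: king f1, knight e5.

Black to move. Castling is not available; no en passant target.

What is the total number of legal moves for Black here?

Black to move; king on f1.
In check: yes, from the white bishop on e2.
Legal moves: Kxf2, Kg1, Ke1.
Count: 3.

3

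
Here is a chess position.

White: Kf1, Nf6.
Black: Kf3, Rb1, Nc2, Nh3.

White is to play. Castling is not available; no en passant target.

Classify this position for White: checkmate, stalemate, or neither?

checkmate

White to move; white king on f1.
In check: yes, from the black rook on b1.
King squares — e1: attacked by Rb1; g1: attacked by Rb1; e2: attacked by Kf3; f2: attacked by Kf3; g2: attacked by Kf3.
Legal moves for White: none.
In check with no legal moves → checkmate.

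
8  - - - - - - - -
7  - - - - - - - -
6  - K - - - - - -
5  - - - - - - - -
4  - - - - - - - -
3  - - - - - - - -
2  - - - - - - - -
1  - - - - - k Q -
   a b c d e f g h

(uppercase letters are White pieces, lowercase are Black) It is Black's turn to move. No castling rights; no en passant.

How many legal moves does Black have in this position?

Black to move; king on f1.
In check: yes, from the white queen on g1.
Legal moves: Ke2, Kxg1.
Count: 2.

2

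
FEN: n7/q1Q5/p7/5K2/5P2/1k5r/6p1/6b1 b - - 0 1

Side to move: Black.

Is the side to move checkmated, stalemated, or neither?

Black to move; black king on b3.
In check: no.
Legal moves for Black include: Nxc7, Nb6, Qb8, Qxc7, Qb7, Qb6, Qc5+, Qd4, Qe3, Qf2, Rh8, Rh7, Rh6, Rh5+, Rh4, Rg3, Rf3, Re3, ... (list truncated; more exist).
Black has legal moves and is not in check → neither.

neither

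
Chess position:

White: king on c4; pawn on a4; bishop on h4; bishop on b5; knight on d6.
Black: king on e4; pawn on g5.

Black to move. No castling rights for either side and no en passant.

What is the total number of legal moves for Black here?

4

Black to move; king on e4.
In check: yes, from the white knight on d6.
Legal moves: Ke5, Kf4, Kf3, Ke3.
Count: 4.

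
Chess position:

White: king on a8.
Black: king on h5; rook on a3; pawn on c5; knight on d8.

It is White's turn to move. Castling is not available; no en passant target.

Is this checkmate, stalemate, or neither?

neither

White to move; white king on a8.
In check: yes, from the black rook on a3.
King squares — a7: attacked by Ra3; b7: attacked by Nd8; b8: available.
Legal moves for White: Kb8.
White is in check but has 1 legal move → neither.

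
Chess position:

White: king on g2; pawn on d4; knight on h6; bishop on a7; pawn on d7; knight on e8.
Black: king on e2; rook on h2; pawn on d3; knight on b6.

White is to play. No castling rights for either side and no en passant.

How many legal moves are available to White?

White to move; king on g2.
In check: yes, from the black rook on h2.
Legal moves: Kg3, Kxh2, Kg1.
Count: 3.

3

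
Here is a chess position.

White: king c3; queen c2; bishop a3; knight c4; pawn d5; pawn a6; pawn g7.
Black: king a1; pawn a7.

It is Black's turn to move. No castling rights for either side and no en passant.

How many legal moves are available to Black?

0

Black to move; king on a1.
In check: no.
Legal moves: none.
Count: 0.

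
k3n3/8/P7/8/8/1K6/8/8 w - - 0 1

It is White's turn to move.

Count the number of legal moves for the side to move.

White to move; king on b3.
In check: no.
Legal moves: Kc4, Kb4, Ka4, Kc3, Ka3, Kc2, Kb2, Ka2, a7.
Count: 9.

9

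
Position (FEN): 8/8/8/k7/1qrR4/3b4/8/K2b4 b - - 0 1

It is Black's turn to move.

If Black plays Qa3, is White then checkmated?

yes

After Qa3: white king on a1; in check: yes, from the black queen on a3.
King squares — b1: attacked by Bd3; a2: attacked by Qa3; b2: attacked by Qa3.
White has no legal moves → checkmate.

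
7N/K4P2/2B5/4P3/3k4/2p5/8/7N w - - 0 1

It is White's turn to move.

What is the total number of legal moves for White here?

White to move; king on a7.
In check: no.
Legal moves: Ng6, Kb8, Ka8, Kb7, Kb6, Ka6, Be8, Ba8, Bd7, Bb7, Bd5, Bb5, Be4, Ba4, Bf3, Bg2, Ng3, Nf2, f8=Q, f8=R, f8=B, f8=N, e6.
Count: 23.

23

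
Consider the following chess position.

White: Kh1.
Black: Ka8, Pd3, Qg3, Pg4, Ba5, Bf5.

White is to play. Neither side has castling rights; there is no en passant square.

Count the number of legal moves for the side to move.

White to move; king on h1.
In check: no.
Legal moves: none.
Count: 0.

0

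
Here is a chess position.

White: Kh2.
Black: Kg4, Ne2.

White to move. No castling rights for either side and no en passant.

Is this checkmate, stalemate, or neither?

neither

White to move; white king on h2.
In check: no.
Legal moves for White: Kg2, Kh1.
White has 2 legal moves and is not in check → neither.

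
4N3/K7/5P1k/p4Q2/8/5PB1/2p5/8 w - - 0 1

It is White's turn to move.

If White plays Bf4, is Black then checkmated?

After Bf4: black king on h6; in check: yes, from the white bishop on f4.
King squares — g5: attacked by Bf4; h5: attacked by Qf5; g6: attacked by Qf5; g7: attacked by Pf6; h7: attacked by Qf5.
Black has no legal moves → checkmate.

yes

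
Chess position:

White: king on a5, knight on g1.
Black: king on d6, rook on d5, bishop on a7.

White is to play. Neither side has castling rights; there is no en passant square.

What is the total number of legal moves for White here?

White to move; king on a5.
In check: yes, from the black rook on d5.
Legal moves: Ka6, Kb4, Ka4.
Count: 3.

3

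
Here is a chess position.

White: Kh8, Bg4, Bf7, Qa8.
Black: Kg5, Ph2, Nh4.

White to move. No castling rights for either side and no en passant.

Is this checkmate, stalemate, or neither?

neither

White to move; white king on h8.
In check: no.
Legal moves for White include: Kg8, Kh7, Kg7, Qg8+, Qf8, Qe8, Qd8+, Qc8, Qb8, Qb7, Qa7, Qc6, Qa6, Qd5+, Qa5+, Qe4, Qa4, Qf3, ... (list truncated; more exist).
White has legal moves and is not in check → neither.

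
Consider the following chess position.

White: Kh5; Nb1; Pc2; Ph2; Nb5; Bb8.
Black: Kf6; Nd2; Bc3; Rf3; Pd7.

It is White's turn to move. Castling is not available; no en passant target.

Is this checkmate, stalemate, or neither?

White to move; white king on h5.
In check: no.
Legal moves for White include: Bc7, Ba7, Bd6, Be5+, Bf4, Bg3, Kh6, Kh4, Kg4, Nc7, Na7, Nd6, Nd4, N5xc3, N5a3, N1xc3, N1a3, Nxd2, ... (list truncated; more exist).
White has legal moves and is not in check → neither.

neither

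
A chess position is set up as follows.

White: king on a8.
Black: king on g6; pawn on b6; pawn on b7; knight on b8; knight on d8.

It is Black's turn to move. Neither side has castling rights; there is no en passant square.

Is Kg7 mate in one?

no

After Kg7: white king on a8; in check: no.
White is not in check, so this cannot be checkmate.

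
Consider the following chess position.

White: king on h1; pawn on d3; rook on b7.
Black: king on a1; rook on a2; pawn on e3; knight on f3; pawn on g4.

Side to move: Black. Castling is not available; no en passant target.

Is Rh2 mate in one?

After Rh2: white king on h1; in check: yes, from the black rook on h2.
King squares — g1: attacked by Nf3; g2: attacked by Rh2; h2: attacked by Nf3.
White has no legal moves → checkmate.

yes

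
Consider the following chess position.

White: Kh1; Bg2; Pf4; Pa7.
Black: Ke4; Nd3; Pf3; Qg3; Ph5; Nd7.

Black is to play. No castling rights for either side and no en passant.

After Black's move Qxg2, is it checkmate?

After Qxg2: white king on h1; in check: yes, from the black queen on g2.
King squares — g1: attacked by Qg2; g2: attacked by Pf3; h2: attacked by Qg2.
White has no legal moves → checkmate.

yes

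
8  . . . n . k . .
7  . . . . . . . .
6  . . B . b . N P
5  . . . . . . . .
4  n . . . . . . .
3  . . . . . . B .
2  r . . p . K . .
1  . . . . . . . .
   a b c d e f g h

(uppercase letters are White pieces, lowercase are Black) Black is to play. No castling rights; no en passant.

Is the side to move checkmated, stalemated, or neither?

neither

Black to move; black king on f8.
In check: yes, from the white knight on g6.
King squares — e7: attacked by Ng6; f7: available; g7: attacked by Ph6; e8: attacked by Bc6; g8: available.
Legal moves for Black: Kg8, Kf7.
Black is in check but has 2 legal moves → neither.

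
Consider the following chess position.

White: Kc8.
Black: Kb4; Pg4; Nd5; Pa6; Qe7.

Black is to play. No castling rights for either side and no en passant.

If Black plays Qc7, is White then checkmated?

yes

After Qc7: white king on c8; in check: yes, from the black queen on c7.
King squares — b7: attacked by Qc7; c7: attacked by Nd5; d7: attacked by Qc7; b8: attacked by Qc7; d8: attacked by Qc7.
White has no legal moves → checkmate.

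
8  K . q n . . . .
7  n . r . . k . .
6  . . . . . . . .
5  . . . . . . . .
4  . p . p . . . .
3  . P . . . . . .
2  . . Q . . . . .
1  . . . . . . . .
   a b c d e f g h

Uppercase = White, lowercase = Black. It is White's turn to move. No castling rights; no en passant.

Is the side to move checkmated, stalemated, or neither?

White to move; white king on a8.
In check: yes, from the black queen on c8.
King squares — a7: attacked by Rc7; b7: attacked by Rc7; b8: attacked by Qc8.
Legal moves for White: none.
In check with no legal moves → checkmate.

checkmate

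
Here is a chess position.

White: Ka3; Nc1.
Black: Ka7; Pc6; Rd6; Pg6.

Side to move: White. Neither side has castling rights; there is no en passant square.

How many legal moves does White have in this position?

9

White to move; king on a3.
In check: no.
Legal moves: Kb4, Ka4, Kb3, Kb2, Ka2, Nd3, Nb3, Ne2, Na2.
Count: 9.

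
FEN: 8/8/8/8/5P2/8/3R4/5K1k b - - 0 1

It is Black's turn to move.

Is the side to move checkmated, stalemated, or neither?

Black to move; black king on h1.
In check: no.
King squares — g1: attacked by Kf1; g2: attacked by Kf1; h2: attacked by Rd2.
Legal moves for Black: none.
Not in check and no legal moves → stalemate.

stalemate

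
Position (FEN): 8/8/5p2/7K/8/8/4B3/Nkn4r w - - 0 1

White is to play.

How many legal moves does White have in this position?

White to move; king on h5.
In check: yes, from the black rook on h1.
Legal moves: Kg6, Kg4.
Count: 2.

2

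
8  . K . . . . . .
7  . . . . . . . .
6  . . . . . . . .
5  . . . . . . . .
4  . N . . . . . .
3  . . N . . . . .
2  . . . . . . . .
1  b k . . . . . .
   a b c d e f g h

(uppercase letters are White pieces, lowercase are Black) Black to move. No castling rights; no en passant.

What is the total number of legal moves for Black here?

Black to move; king on b1.
In check: yes, from the white knight on c3.
Legal moves: Kb2, Kc1, Bxc3.
Count: 3.

3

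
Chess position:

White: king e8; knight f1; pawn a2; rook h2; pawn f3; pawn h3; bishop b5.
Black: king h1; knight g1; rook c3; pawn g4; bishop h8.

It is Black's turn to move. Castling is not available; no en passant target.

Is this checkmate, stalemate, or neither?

Black to move; black king on h1.
In check: yes, from the white rook on h2.
King squares — g1: own knight; g2: attacked by Rh2; h2: attacked by Nf1.
Legal moves for Black: none.
In check with no legal moves → checkmate.

checkmate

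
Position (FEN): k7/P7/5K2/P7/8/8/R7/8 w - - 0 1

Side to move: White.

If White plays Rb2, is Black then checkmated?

no

After Rb2: black king on a8; in check: no.
Black is not in check, so this cannot be checkmate.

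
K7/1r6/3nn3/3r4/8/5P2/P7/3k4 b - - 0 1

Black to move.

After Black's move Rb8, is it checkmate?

After Rb8: white king on a8; in check: yes, from the black rook on b8.
White has 2 legal replies: Kxb8, Ka7.
In check but a legal move exists → not checkmate.

no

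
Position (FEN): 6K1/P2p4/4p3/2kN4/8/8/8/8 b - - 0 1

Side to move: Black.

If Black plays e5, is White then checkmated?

no

After e5: white king on g8; in check: no.
White is not in check, so this cannot be checkmate.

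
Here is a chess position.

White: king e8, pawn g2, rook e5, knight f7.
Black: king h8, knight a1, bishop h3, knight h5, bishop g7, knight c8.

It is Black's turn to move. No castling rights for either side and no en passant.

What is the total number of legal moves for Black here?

2

Black to move; king on h8.
In check: yes, from the white knight on f7.
Legal moves: Kg8, Kh7.
Count: 2.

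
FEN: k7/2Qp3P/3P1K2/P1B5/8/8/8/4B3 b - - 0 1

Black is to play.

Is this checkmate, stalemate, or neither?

Black to move; black king on a8.
In check: no.
King squares — a7: attacked by Bc5; b7: attacked by Qc7; b8: attacked by Qc7.
Legal moves for Black: none.
Not in check and no legal moves → stalemate.

stalemate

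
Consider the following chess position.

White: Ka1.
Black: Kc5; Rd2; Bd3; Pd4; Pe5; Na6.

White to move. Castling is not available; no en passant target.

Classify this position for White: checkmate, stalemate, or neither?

stalemate

White to move; white king on a1.
In check: no.
King squares — b1: attacked by Bd3; a2: attacked by Rd2; b2: attacked by Rd2.
Legal moves for White: none.
Not in check and no legal moves → stalemate.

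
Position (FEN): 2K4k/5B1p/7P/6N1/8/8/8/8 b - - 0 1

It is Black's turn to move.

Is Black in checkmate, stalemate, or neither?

Black to move; black king on h8.
In check: no.
King squares — g7: attacked by Ph6; h7: own pawn; g8: attacked by Bf7.
Legal moves for Black: none.
Not in check and no legal moves → stalemate.

stalemate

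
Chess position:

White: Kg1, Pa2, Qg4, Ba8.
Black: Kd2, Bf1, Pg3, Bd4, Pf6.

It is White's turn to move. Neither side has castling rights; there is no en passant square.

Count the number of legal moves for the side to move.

White to move; king on g1.
In check: yes, from the black bishop on d4.
Legal moves: Kh1, Kxf1, Qxd4+.
Count: 3.

3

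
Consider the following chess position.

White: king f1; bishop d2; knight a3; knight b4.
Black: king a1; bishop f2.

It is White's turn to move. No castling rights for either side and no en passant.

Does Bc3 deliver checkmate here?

yes

After Bc3: black king on a1; in check: yes, from the white bishop on c3.
King squares — b1: attacked by Na3; a2: attacked by Nb4; b2: attacked by Bc3.
Black has no legal moves → checkmate.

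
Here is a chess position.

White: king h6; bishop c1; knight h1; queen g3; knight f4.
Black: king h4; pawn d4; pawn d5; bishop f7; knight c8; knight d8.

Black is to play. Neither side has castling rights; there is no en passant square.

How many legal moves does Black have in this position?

Black to move; king on h4.
In check: yes, from the white queen on g3.
Legal moves: none.
Count: 0.

0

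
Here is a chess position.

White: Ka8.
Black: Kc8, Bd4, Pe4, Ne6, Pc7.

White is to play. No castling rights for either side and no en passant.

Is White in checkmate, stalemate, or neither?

White to move; white king on a8.
In check: no.
King squares — a7: attacked by Bd4; b7: attacked by Kc8; b8: attacked by Kc8.
Legal moves for White: none.
Not in check and no legal moves → stalemate.

stalemate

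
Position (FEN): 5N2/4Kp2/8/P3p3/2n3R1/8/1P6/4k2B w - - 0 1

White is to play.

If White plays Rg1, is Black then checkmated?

After Rg1: black king on e1; in check: yes, from the white rook on g1.
Black has 3 legal replies: Kf2, Ke2, Kd2.
In check but a legal move exists → not checkmate.

no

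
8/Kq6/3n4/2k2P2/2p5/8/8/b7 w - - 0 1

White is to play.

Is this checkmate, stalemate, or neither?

White to move; white king on a7.
In check: yes, from the black queen on b7.
King squares — a6: attacked by Qb7; b6: attacked by Kc5; b7: attacked by Nd6; a8: attacked by Qb7; b8: attacked by Qb7.
Legal moves for White: none.
In check with no legal moves → checkmate.

checkmate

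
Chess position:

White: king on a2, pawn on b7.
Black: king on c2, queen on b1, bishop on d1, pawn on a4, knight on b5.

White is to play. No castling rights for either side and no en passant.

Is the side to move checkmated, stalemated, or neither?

White to move; white king on a2.
In check: yes, from the black queen on b1.
King squares — a1: attacked by Qb1; b1: attacked by Kc2; b2: attacked by Qb1; a3: attacked by Nb5; b3: attacked by Qb1.
Legal moves for White: none.
In check with no legal moves → checkmate.

checkmate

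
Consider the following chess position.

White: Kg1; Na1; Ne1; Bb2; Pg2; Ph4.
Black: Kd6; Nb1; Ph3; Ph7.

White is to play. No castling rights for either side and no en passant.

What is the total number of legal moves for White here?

White to move; king on g1.
In check: no.
Legal moves: Bh8, Bg7, Bf6, Be5+, Bd4, Bc3, Ba3+, Bc1, Kh2, Kf2, Kh1, Kf1, Nf3, Nd3, Nec2, Nb3, Nac2, gxh3, h5, g3, g4.
Count: 21.

21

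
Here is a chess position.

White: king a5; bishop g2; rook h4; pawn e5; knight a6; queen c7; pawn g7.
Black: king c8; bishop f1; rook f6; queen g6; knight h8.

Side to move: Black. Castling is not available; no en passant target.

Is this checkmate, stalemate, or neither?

Black to move; black king on c8.
In check: yes, from the white queen on c7.
King squares — b7: attacked by Bg2; c7: attacked by Na6; d7: attacked by Qc7; b8: attacked by Na6; d8: attacked by Qc7.
Legal moves for Black: none.
In check with no legal moves → checkmate.

checkmate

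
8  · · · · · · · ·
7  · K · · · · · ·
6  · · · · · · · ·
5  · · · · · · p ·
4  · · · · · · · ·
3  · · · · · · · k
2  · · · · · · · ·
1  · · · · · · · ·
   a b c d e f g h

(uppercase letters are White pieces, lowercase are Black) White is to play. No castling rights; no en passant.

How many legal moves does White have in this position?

8

White to move; king on b7.
In check: no.
Legal moves: Kc8, Kb8, Ka8, Kc7, Ka7, Kc6, Kb6, Ka6.
Count: 8.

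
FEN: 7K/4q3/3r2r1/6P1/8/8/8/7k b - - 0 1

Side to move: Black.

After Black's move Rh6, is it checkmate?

no

After Rh6: white king on h8; in check: yes, from the black rook on h6.
White has 2 legal replies: Kg8, gxh6.
In check but a legal move exists → not checkmate.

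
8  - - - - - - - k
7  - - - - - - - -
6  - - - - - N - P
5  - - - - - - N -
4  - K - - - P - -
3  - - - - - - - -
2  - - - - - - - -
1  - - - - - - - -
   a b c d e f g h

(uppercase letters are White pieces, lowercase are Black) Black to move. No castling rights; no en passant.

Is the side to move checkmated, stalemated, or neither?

Black to move; black king on h8.
In check: no.
King squares — g7: attacked by Ph6; h7: attacked by Ng5; g8: attacked by Nf6.
Legal moves for Black: none.
Not in check and no legal moves → stalemate.

stalemate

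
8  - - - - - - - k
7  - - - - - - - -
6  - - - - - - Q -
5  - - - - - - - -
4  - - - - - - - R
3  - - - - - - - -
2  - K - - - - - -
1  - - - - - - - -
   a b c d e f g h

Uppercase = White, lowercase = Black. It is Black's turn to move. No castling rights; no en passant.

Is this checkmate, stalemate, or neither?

Black to move; black king on h8.
In check: yes, from the white rook on h4.
King squares — g7: attacked by Qg6; h7: attacked by Rh4; g8: attacked by Qg6.
Legal moves for Black: none.
In check with no legal moves → checkmate.

checkmate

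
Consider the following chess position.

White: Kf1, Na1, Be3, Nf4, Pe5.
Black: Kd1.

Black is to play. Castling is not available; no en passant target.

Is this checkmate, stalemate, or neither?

stalemate

Black to move; black king on d1.
In check: no.
King squares — c1: attacked by Be3; e1: attacked by Kf1; c2: attacked by Na1; d2: attacked by Be3; e2: attacked by Kf1.
Legal moves for Black: none.
Not in check and no legal moves → stalemate.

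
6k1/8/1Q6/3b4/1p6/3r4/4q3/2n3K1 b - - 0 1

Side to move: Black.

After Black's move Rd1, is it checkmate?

After Rd1: white king on g1; in check: yes, from the black rook on d1.
King squares — f1: attacked by Rd1; h1: attacked by Rd1; f2: attacked by Qe2; g2: attacked by Qe2; h2: attacked by Qe2.
White has no legal moves → checkmate.

yes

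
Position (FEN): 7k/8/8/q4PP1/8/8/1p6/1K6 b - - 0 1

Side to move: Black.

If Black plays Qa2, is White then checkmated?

no

After Qa2: white king on b1; in check: yes, from the black queen on a2.
White has 2 legal replies: Kc2, Kxa2.
In check but a legal move exists → not checkmate.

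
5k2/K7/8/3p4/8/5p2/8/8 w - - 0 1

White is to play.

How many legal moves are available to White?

5

White to move; king on a7.
In check: no.
Legal moves: Kb8, Ka8, Kb7, Kb6, Ka6.
Count: 5.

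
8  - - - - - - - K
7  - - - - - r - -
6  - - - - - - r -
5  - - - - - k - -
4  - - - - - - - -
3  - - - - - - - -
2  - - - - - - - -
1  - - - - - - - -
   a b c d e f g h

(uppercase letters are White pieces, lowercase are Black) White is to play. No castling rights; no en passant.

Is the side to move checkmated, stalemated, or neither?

White to move; white king on h8.
In check: no.
King squares — g7: attacked by Rg6; h7: attacked by Rf7; g8: attacked by Rg6.
Legal moves for White: none.
Not in check and no legal moves → stalemate.

stalemate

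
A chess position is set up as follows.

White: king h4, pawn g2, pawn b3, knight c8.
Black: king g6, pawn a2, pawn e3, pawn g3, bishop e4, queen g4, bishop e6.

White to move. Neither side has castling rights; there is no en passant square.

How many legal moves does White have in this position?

0

White to move; king on h4.
In check: yes, from the black queen on g4.
Legal moves: none.
Count: 0.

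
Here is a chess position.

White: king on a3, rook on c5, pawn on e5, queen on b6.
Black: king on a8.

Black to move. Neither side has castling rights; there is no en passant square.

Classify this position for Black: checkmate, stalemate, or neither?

Black to move; black king on a8.
In check: no.
King squares — a7: attacked by Qb6; b7: attacked by Qb6; b8: attacked by Qb6.
Legal moves for Black: none.
Not in check and no legal moves → stalemate.

stalemate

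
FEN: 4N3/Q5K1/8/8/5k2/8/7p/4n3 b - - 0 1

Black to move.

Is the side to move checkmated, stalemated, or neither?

neither

Black to move; black king on f4.
In check: no.
Legal moves for Black: Kg5, Kf5, Ke5, Kg4, Ke4, Kg3, Kf3, Nf3, Nd3, Ng2, Nc2, h1=Q, h1=R, h1=B, h1=N.
Black has 15 legal moves and is not in check → neither.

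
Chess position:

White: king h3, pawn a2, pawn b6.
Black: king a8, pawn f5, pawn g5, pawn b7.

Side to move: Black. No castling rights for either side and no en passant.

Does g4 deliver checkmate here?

no

After g4: white king on h3; in check: yes, from the black pawn on g4.
White has 4 legal replies: Kh4, Kg3, Kh2, Kg2.
In check but a legal move exists → not checkmate.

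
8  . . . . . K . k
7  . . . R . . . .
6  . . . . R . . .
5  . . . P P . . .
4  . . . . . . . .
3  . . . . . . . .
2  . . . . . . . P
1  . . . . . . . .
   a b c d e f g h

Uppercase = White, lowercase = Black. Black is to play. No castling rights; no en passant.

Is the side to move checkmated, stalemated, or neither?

Black to move; black king on h8.
In check: no.
King squares — g7: attacked by Rd7; h7: attacked by Rd7; g8: attacked by Kf8.
Legal moves for Black: none.
Not in check and no legal moves → stalemate.

stalemate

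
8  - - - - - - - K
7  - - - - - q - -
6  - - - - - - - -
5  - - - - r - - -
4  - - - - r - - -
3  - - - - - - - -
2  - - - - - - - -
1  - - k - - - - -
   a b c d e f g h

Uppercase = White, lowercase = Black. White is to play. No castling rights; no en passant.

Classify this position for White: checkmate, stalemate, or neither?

White to move; white king on h8.
In check: no.
King squares — g7: attacked by Qf7; h7: attacked by Qf7; g8: attacked by Qf7.
Legal moves for White: none.
Not in check and no legal moves → stalemate.

stalemate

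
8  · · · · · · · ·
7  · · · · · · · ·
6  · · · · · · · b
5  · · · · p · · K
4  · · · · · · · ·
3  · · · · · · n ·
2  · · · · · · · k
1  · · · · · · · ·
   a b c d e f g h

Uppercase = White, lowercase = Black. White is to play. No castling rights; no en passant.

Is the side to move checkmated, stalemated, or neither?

White to move; white king on h5.
In check: yes, from the black knight on g3.
King squares — g4: available; h4: available; g5: attacked by Bh6; g6: available; h6: available.
Legal moves for White: Kxh6, Kg6, Kh4, Kg4.
White is in check but has 4 legal moves → neither.

neither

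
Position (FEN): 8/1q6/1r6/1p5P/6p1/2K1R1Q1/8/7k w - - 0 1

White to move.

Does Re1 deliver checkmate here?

yes

After Re1: black king on h1; in check: yes, from the white rook on e1.
King squares — g1: attacked by Re1; g2: attacked by Qg3; h2: attacked by Qg3.
Black has no legal moves → checkmate.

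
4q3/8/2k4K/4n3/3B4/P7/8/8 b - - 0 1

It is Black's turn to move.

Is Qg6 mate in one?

yes

After Qg6: white king on h6; in check: yes, from the black queen on g6.
King squares — g5: attacked by Qg6; h5: attacked by Qg6; g6: attacked by Ne5; g7: attacked by Qg6; h7: attacked by Qg6.
White has no legal moves → checkmate.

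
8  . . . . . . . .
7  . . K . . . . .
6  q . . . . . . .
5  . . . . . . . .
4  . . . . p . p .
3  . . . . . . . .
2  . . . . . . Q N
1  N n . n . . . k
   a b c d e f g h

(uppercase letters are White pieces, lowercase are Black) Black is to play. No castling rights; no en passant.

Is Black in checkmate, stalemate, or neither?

neither

Black to move; black king on h1.
In check: yes, from the white queen on g2.
King squares — g1: attacked by Qg2; g2: available; h2: attacked by Qg2.
Legal moves for Black: Kxg2.
Black is in check but has 1 legal move → neither.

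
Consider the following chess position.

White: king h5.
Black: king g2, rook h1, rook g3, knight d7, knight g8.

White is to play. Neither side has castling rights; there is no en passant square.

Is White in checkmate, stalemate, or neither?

checkmate

White to move; white king on h5.
In check: yes, from the black rook on h1.
King squares — g4: attacked by Rg3; h4: attacked by Rh1; g5: attacked by Rg3; g6: attacked by Rg3; h6: attacked by Rh1.
Legal moves for White: none.
In check with no legal moves → checkmate.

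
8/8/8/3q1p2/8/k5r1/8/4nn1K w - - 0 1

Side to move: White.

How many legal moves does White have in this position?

White to move; king on h1.
In check: yes, from the black queen on d5.
Legal moves: none.
Count: 0.

0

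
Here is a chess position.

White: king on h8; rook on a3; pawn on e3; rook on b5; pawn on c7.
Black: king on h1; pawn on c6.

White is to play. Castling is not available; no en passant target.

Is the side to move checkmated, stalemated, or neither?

White to move; white king on h8.
In check: no.
Legal moves for White include: Kg8, Kh7, Kg7, Rb8, Rb7, Rb6, Rh5+, Rg5, Rf5, Re5, Rd5, Rc5, Rba5, Rb4, Rbb3, Rb2, Rb1+, Ra8, ... (list truncated; more exist).
White has legal moves and is not in check → neither.

neither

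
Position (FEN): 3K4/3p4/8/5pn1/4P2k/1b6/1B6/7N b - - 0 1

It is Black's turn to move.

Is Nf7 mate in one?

After Nf7: white king on d8; in check: yes, from the black knight on f7.
White has 5 legal replies: Ke8, Kc8, Ke7, Kxd7, Kc7.
In check but a legal move exists → not checkmate.

no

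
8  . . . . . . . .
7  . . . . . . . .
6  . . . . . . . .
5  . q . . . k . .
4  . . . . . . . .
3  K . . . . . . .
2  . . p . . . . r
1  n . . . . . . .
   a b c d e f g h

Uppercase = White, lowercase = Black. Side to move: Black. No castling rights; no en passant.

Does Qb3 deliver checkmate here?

After Qb3: white king on a3; in check: yes, from the black queen on b3.
King squares — a2: attacked by Qb3; b2: attacked by Qb3; b3: attacked by Na1; a4: attacked by Qb3; b4: attacked by Qb3.
White has no legal moves → checkmate.

yes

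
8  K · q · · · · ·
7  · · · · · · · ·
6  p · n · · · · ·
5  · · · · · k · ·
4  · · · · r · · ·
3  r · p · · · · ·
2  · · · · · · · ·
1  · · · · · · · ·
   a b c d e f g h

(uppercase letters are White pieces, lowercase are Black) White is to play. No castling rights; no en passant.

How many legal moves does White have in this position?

0

White to move; king on a8.
In check: yes, from the black queen on c8.
Legal moves: none.
Count: 0.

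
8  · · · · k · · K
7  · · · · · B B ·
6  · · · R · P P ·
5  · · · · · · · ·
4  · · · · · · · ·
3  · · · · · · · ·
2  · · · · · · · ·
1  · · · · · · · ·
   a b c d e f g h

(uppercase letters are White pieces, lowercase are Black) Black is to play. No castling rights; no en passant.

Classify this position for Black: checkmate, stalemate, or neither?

checkmate

Black to move; black king on e8.
In check: yes, from the white bishop on f7.
King squares — d7: attacked by Rd6; e7: attacked by Pf6; f7: attacked by Pg6; d8: attacked by Rd6; f8: attacked by Bg7.
Legal moves for Black: none.
In check with no legal moves → checkmate.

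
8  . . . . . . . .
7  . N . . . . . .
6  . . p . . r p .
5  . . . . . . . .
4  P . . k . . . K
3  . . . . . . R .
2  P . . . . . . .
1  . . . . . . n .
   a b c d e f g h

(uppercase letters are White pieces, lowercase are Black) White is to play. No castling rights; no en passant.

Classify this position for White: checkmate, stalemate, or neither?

White to move; white king on h4.
In check: no.
Legal moves for White include: Nd8, Nd6, Nc5, Na5, Kg5, Kg4, Rxg6, Rg5, Rg4+, Rh3, Rf3, Re3, Rd3+, Rc3, Rb3, Ra3, Rg2, Rxg1, ... (list truncated; more exist).
White has legal moves and is not in check → neither.

neither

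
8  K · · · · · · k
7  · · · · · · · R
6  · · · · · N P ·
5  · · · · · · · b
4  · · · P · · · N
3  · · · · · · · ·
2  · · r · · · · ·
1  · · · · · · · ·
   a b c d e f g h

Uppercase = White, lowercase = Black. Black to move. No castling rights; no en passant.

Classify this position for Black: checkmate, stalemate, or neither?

Black to move; black king on h8.
In check: yes, from the white rook on h7.
King squares — g7: attacked by Rh7; h7: attacked by Nf6; g8: attacked by Nf6.
Legal moves for Black: none.
In check with no legal moves → checkmate.

checkmate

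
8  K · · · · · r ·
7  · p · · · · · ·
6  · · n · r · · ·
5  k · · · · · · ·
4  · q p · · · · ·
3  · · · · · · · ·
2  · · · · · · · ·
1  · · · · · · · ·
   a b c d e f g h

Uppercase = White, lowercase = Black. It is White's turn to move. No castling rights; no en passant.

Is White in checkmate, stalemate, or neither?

White to move; white king on a8.
In check: yes, from the black rook on g8.
King squares — a7: attacked by Nc6; b7: attacked by Qb4; b8: attacked by Nc6.
Legal moves for White: none.
In check with no legal moves → checkmate.

checkmate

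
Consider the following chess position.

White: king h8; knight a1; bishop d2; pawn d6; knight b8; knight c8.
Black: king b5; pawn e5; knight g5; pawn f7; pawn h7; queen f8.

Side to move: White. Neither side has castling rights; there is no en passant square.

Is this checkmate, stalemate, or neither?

checkmate

White to move; white king on h8.
In check: yes, from the black queen on f8.
King squares — g7: attacked by Qf8; h7: attacked by Ng5; g8: attacked by Qf8.
Legal moves for White: none.
In check with no legal moves → checkmate.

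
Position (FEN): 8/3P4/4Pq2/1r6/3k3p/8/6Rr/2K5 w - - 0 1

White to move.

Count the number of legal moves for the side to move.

22

White to move; king on c1.
In check: no.
Legal moves: Rg8, Rg7, Rg6, Rg5, Rg4+, Rg3, Rxh2, Rf2, Re2, Rd2+, Rc2, Rb2, Ra2, Rg1, Kd2, Kc2, Kd1, d8=Q+, d8=R+, d8=B, d8=N, e7.
Count: 22.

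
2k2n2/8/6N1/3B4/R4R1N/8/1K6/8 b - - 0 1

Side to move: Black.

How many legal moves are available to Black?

Black to move; king on c8.
In check: no.
Legal moves: Nh7, Nd7, Nxg6, Ne6, Kd8, Kb8, Kd7, Kc7.
Count: 8.

8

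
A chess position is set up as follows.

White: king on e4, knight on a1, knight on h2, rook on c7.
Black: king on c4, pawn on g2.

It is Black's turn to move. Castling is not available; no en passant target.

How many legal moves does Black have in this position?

2

Black to move; king on c4.
In check: yes, from the white rook on c7.
Legal moves: Kb5, Kb4.
Count: 2.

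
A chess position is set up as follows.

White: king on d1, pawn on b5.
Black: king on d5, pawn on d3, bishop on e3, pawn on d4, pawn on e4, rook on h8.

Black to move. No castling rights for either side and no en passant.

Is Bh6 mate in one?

no

After Bh6: white king on d1; in check: no.
White is not in check, so this cannot be checkmate.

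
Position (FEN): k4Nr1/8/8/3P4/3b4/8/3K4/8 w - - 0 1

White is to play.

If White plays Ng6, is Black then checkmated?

no

After Ng6: black king on a8; in check: no.
Black is not in check, so this cannot be checkmate.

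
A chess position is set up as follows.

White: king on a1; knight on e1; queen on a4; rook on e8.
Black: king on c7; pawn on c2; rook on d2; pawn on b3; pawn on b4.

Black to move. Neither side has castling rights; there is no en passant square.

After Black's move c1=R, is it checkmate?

After c1=R: white king on a1; in check: yes, from the black rook on c1.
King squares — b1: attacked by Rc1; a2: attacked by Rd2; b2: attacked by Rd2.
White has no legal moves → checkmate.

yes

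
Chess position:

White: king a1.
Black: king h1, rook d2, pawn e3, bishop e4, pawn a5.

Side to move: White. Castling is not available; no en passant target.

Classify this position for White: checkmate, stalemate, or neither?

White to move; white king on a1.
In check: no.
King squares — b1: attacked by Be4; a2: attacked by Rd2; b2: attacked by Rd2.
Legal moves for White: none.
Not in check and no legal moves → stalemate.

stalemate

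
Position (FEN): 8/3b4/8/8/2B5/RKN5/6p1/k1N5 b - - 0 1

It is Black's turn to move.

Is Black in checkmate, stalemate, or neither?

checkmate

Black to move; black king on a1.
In check: yes, from the white rook on a3.
King squares — b1: attacked by Nc3; a2: attacked by Nc1; b2: attacked by Kb3.
Legal moves for Black: none.
In check with no legal moves → checkmate.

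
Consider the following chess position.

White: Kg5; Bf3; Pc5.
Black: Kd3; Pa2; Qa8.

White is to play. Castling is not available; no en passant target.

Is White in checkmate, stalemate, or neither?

White to move; white king on g5.
In check: no.
Legal moves for White include: Kh6, Kg6, Kf6, Kh5, Kf5, Kh4, Kg4, Kf4, Bxa8, Bb7, Bc6, Bh5, Bd5, Bg4, Be4+, Bg2, Be2+, Bh1, ... (list truncated; more exist).
White has legal moves and is not in check → neither.

neither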